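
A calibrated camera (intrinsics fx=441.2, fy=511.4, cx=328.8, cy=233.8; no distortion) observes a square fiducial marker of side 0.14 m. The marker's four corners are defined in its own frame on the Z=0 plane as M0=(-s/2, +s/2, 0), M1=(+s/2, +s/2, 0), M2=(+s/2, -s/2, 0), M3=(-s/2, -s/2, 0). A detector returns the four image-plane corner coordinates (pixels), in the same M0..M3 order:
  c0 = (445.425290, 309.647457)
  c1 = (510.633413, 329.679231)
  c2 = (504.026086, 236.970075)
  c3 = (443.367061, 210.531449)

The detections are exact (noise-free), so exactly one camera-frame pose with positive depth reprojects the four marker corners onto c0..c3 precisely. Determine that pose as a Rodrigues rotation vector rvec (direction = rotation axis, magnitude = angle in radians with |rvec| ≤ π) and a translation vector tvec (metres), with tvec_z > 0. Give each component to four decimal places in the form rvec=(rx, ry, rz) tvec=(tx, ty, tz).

rvec=(-0.3759, -0.5007, 0.1845) tvec=(0.2374, 0.0504, 0.7061)

Intrinsics K: fx=441.2, fy=511.4, cx=328.8, cy=233.8
Marker side s = 0.14 m; corners in marker frame (Z=0):
  M0 = (-0.0700, +0.0700, 0)
  M1 = (+0.0700, +0.0700, 0)
  M2 = (+0.0700, -0.0700, 0)
  M3 = (-0.0700, -0.0700, 0)
Detected image corners:
  c0 = (445.425290, 309.647457) px
  c1 = (510.633413, 329.679231) px
  c2 = (504.026086, 236.970075) px
  c3 = (443.367061, 210.531449) px
Planar DLT: solve 8×8 A·h = b for H (H[2,2]=1):
  H  [+740.32242 -234.11452 +477.12725]
  H  [+333.26138 +532.36628 +270.33032]
  H  [+0.61243 -0.55848 +1.00000]
B = K⁻¹H; ‖b₁‖=1.416136, ‖b₂‖=1.416136; λ = 2/(‖b₁‖+‖b₂‖) = 0.706147, sign → tz>0 ⇒ λ=+0.706147
r₁ = λ·B[:,0] = (+0.86261,+0.26246,+0.43246); r₂ = λ·B[:,1] = (-0.08080,+0.91539,-0.39437)
r₃ = r₁×r₂ = (-0.49938,+0.30524,+0.81083); SVD([r₁ r₂ r₃]) → R = UVᵀ:
  R  [+0.86261 -0.08080 -0.49938]
  R  [+0.26246 +0.91539 +0.30524]
  R  [+0.43246 -0.39437 +0.81083]
t = (+0.23740, +0.05044, +0.70615) m
tr R = 2.588831; θ = arccos((tr R − 1)/2) = 0.652751 rad = 37.400°
axis k = ((R−Rᵀ)₃₂, (R−Rᵀ)₁₃, (R−Rᵀ)₂₁) / (2 sinθ) = (-0.575928, -0.767109, +0.282579)
rvec = θ·k = (-0.375938, -0.500731, +0.184454)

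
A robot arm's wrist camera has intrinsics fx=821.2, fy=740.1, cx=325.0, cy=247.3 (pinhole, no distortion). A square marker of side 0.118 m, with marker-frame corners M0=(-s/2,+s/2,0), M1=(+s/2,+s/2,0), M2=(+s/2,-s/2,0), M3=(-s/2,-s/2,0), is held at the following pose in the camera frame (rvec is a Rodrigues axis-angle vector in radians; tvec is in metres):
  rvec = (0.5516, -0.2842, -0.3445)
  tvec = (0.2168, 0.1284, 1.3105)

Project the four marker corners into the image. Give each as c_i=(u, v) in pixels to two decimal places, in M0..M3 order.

Intrinsics K: fx=821.2, fy=740.1, cx=325.0, cy=247.3
Marker side s = 0.118 m; corners in marker frame (Z=0):
  M0 = (-0.0590, +0.0590, 0)
  M1 = (+0.0590, +0.0590, 0)
  M2 = (+0.0590, -0.0590, 0)
  M3 = (-0.0590, -0.0590, 0)
rvec = (0.5516, -0.2842, -0.3445), |rvec| = θ = 0.70973 rad = 40.664°
Rodrigues: sinθ=0.65163, 1−cosθ=0.24146; R = I + sinθ·[k]× + (1−cosθ)·[k]×²:
    [+0.90439 +0.24115 -0.35203]
    [-0.39145 +0.79726 -0.45951]
    [+0.16984 +0.55338 +0.81543]
t = (0.2168, 0.1284, 1.3105) m
M0: Pc = R·M0+t = (+0.17767, +0.19853, +1.33313); u = 821.2·(+0.17767)/1.33313 + 325.0 = 434.4430, v = 740.1·(+0.19853)/1.33313 + 247.3 = 357.5179
M1: Pc = R·M1+t = (+0.28439, +0.15234, +1.35317); u = 821.2·(+0.28439)/1.35317 + 325.0 = 497.5863, v = 740.1·(+0.15234)/1.35317 + 247.3 = 330.6221
M2: Pc = R·M2+t = (+0.25593, +0.05827, +1.28787); u = 821.2·(+0.25593)/1.28787 + 325.0 = 488.1923, v = 740.1·(+0.05827)/1.28787 + 247.3 = 280.7840
M3: Pc = R·M3+t = (+0.14921, +0.10446, +1.26783); u = 821.2·(+0.14921)/1.26783 + 325.0 = 421.6484, v = 740.1·(+0.10446)/1.26783 + 247.3 = 308.2772

c0=(434.44, 357.52) c1=(497.59, 330.62) c2=(488.19, 280.78) c3=(421.65, 308.28)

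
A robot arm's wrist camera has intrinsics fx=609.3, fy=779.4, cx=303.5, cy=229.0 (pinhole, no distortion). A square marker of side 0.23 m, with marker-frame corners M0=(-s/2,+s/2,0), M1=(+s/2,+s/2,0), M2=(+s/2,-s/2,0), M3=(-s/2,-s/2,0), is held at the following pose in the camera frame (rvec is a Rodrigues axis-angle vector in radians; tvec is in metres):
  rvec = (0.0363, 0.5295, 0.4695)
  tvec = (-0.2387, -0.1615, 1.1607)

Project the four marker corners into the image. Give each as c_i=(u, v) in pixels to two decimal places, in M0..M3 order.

c0=(118.41, 159.88) c1=(195.10, 223.39) c2=(245.95, 75.99) c3=(162.35, 24.14)

Intrinsics K: fx=609.3, fy=779.4, cx=303.5, cy=229.0
Marker side s = 0.23 m; corners in marker frame (Z=0):
  M0 = (-0.1150, +0.1150, 0)
  M1 = (+0.1150, +0.1150, 0)
  M2 = (+0.1150, -0.1150, 0)
  M3 = (-0.1150, -0.1150, 0)
rvec = (0.0363, 0.5295, 0.4695), |rvec| = θ = 0.70860 rad = 40.600°
Rodrigues: sinθ=0.65077, 1−cosθ=0.24073; R = I + sinθ·[k]× + (1−cosθ)·[k]×²:
    [+0.75990 -0.42197 +0.49446]
    [+0.44040 +0.89369 +0.08585]
    [-0.47812 +0.15252 +0.86495]
t = (-0.2387, -0.1615, 1.1607) m
M0: Pc = R·M0+t = (-0.37462, -0.10937, +1.23322); u = 609.3·(-0.37462)/1.23322 + 303.5 = 118.4134, v = 779.4·(-0.10937)/1.23322 + 229.0 = 159.8768
M1: Pc = R·M1+t = (-0.19984, -0.00808, +1.12326); u = 609.3·(-0.19984)/1.12326 + 303.5 = 195.1000, v = 779.4·(-0.00808)/1.12326 + 229.0 = 223.3935
M2: Pc = R·M2+t = (-0.10278, -0.21363, +1.08818); u = 609.3·(-0.10278)/1.08818 + 303.5 = 245.9480, v = 779.4·(-0.21363)/1.08818 + 229.0 = 75.9900
M3: Pc = R·M3+t = (-0.27756, -0.31492, +1.19814); u = 609.3·(-0.27756)/1.19814 + 303.5 = 162.3493, v = 779.4·(-0.31492)/1.19814 + 229.0 = 24.1425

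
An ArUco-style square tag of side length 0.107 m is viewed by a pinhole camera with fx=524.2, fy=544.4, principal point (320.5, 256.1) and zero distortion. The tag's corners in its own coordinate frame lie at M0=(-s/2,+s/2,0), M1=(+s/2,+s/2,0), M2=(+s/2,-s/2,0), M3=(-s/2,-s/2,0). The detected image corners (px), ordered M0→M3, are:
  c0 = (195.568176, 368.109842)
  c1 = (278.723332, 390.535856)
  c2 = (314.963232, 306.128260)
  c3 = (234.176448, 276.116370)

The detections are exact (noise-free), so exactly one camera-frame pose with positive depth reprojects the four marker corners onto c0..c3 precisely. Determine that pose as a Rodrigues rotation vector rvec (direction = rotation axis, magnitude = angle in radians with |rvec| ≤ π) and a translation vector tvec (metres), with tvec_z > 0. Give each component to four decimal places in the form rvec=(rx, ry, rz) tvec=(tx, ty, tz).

Intrinsics K: fx=524.2, fy=544.4, cx=320.5, cy=256.1
Marker side s = 0.107 m; corners in marker frame (Z=0):
  M0 = (-0.0535, +0.0535, 0)
  M1 = (+0.0535, +0.0535, 0)
  M2 = (+0.0535, -0.0535, 0)
  M3 = (-0.0535, -0.0535, 0)
Detected image corners:
  c0 = (195.568176, 368.109842) px
  c1 = (278.723332, 390.535856) px
  c2 = (314.963232, 306.128260) px
  c3 = (234.176448, 276.116370) px
Planar DLT: solve 8×8 A·h = b for H (H[2,2]=1):
  H  [+965.30133 -327.45499 +257.47921]
  H  [+505.82179 +851.44488 +335.96995]
  H  [+0.77843 +0.08537 +1.00000]
B = K⁻¹H; ‖b₁‖=1.669596, ‖b₂‖=1.669596; λ = 2/(‖b₁‖+‖b₂‖) = 0.598947, sign → tz>0 ⇒ λ=+0.598947
r₁ = λ·B[:,0] = (+0.81789,+0.33717,+0.46624); r₂ = λ·B[:,1] = (-0.40541,+0.91270,+0.05113)
r₃ = r₁×r₂ = (-0.40830,-0.23084,+0.88318); SVD([r₁ r₂ r₃]) → R = UVᵀ:
  R  [+0.81789 -0.40541 -0.40830]
  R  [+0.33717 +0.91270 -0.23084]
  R  [+0.46624 +0.05113 +0.88318]
t = (-0.07201, +0.08787, +0.59895) m
tr R = 2.613770; θ = arccos((tr R − 1)/2) = 0.631936 rad = 36.207°
axis k = ((R−Rᵀ)₃₂, (R−Rᵀ)₁₃, (R−Rᵀ)₂₁) / (2 sinθ) = (+0.238668, -0.740242, +0.628553)
rvec = θ·k = (+0.150823, -0.467786, +0.397205)

rvec=(0.1508, -0.4678, 0.3972) tvec=(-0.0720, 0.0879, 0.5989)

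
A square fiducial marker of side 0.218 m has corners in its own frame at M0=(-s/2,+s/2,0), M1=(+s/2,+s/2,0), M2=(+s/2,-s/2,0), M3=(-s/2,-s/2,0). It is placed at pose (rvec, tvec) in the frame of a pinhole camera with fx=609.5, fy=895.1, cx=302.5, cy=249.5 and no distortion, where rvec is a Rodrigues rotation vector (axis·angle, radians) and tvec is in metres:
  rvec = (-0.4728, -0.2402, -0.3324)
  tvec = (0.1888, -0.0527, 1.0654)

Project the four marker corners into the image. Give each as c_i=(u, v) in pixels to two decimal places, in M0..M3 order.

Intrinsics K: fx=609.5, fy=895.1, cx=302.5, cy=249.5
Marker side s = 0.218 m; corners in marker frame (Z=0):
  M0 = (-0.1090, +0.1090, 0)
  M1 = (+0.1090, +0.1090, 0)
  M2 = (+0.1090, -0.1090, 0)
  M3 = (-0.1090, -0.1090, 0)
rvec = (-0.4728, -0.2402, -0.3324), |rvec| = θ = 0.62588 rad = 35.860°
Rodrigues: sinθ=0.58581, 1−cosθ=0.18955; R = I + sinθ·[k]× + (1−cosθ)·[k]×²:
    [+0.91862 +0.36607 -0.14877]
    [-0.25617 +0.83837 +0.48117]
    [+0.30087 -0.40390 +0.86391]
t = (0.1888, -0.0527, 1.0654) m
M0: Pc = R·M0+t = (+0.12857, +0.06660, +0.98858); u = 609.5·(+0.12857)/0.98858 + 302.5 = 381.7703, v = 895.1·(+0.06660)/0.98858 + 249.5 = 309.8059
M1: Pc = R·M1+t = (+0.32883, +0.01076, +1.05417); u = 609.5·(+0.32883)/1.05417 + 302.5 = 492.6236, v = 895.1·(+0.01076)/1.05417 + 249.5 = 258.6363
M2: Pc = R·M2+t = (+0.24903, -0.17200, +1.14222); u = 609.5·(+0.24903)/1.14222 + 302.5 = 435.3835, v = 895.1·(-0.17200)/1.14222 + 249.5 = 114.7091
M3: Pc = R·M3+t = (+0.04877, -0.11616, +1.07663); u = 609.5·(+0.04877)/1.07663 + 302.5 = 330.1089, v = 895.1·(-0.11616)/1.07663 + 249.5 = 152.9258

c0=(381.77, 309.81) c1=(492.62, 258.64) c2=(435.38, 114.71) c3=(330.11, 152.93)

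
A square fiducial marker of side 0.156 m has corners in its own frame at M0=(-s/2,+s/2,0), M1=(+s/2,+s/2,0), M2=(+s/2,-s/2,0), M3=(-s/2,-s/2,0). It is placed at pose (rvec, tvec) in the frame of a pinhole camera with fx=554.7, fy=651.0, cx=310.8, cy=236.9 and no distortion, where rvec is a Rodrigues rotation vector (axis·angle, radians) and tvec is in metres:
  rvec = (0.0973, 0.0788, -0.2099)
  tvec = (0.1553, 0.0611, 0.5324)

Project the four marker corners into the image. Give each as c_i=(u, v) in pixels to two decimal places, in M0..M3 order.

c0=(408.06, 419.20) c1=(569.04, 384.99) c2=(540.58, 198.32) c3=(376.17, 238.23)

Intrinsics K: fx=554.7, fy=651.0, cx=310.8, cy=236.9
Marker side s = 0.156 m; corners in marker frame (Z=0):
  M0 = (-0.0780, +0.0780, 0)
  M1 = (+0.0780, +0.0780, 0)
  M2 = (+0.0780, -0.0780, 0)
  M3 = (-0.0780, -0.0780, 0)
rvec = (0.0973, 0.0788, -0.2099), |rvec| = θ = 0.24441 rad = 14.003°
Rodrigues: sinθ=0.24198, 1−cosθ=0.02972; R = I + sinθ·[k]× + (1−cosθ)·[k]×²:
    [+0.97499 +0.21163 +0.06786]
    [-0.20400 +0.97337 -0.10456]
    [-0.08818 +0.08811 +0.99220]
t = (0.1553, 0.0611, 0.5324) m
M0: Pc = R·M0+t = (+0.09576, +0.15294, +0.54615); u = 554.7·(+0.09576)/0.54615 + 310.8 = 408.0570, v = 651.0·(+0.15294)/0.54615 + 236.9 = 419.1955
M1: Pc = R·M1+t = (+0.24786, +0.12111, +0.53239); u = 554.7·(+0.24786)/0.53239 + 310.8 = 569.0410, v = 651.0·(+0.12111)/0.53239 + 236.9 = 384.9915
M2: Pc = R·M2+t = (+0.21484, -0.03074, +0.51865); u = 554.7·(+0.21484)/0.51865 + 310.8 = 540.5753, v = 651.0·(-0.03074)/0.51865 + 236.9 = 198.3219
M3: Pc = R·M3+t = (+0.06274, +0.00109, +0.53241); u = 554.7·(+0.06274)/0.53241 + 310.8 = 376.1708, v = 651.0·(+0.00109)/0.53241 + 236.9 = 238.2319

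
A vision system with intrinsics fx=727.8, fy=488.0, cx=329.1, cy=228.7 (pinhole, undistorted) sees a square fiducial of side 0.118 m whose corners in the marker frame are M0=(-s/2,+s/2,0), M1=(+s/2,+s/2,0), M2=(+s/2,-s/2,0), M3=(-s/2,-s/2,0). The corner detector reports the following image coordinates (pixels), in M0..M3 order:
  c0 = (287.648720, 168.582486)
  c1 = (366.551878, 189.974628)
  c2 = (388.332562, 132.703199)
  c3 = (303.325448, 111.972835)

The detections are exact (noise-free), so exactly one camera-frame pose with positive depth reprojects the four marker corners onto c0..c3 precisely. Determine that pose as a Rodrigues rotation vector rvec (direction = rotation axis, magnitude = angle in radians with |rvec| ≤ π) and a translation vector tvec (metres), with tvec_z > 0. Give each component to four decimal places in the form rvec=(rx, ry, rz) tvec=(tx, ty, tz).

Intrinsics K: fx=727.8, fy=488.0, cx=329.1, cy=228.7
Marker side s = 0.118 m; corners in marker frame (Z=0):
  M0 = (-0.0590, +0.0590, 0)
  M1 = (+0.0590, +0.0590, 0)
  M2 = (+0.0590, -0.0590, 0)
  M3 = (-0.0590, -0.0590, 0)
Detected image corners:
  c0 = (287.648720, 168.582486) px
  c1 = (366.551878, 189.974628) px
  c2 = (388.332562, 132.703199) px
  c3 = (303.325448, 111.972835) px
Planar DLT: solve 8×8 A·h = b for H (H[2,2]=1):
  H  [+590.69239 +30.58417 +335.41456]
  H  [+132.41814 +567.13484 +151.56084]
  H  [-0.30608 +0.56123 +1.00000]
B = K⁻¹H; ‖b₁‖=1.080869, ‖b₂‖=1.080869; λ = 2/(‖b₁‖+‖b₂‖) = 0.925181, sign → tz>0 ⇒ λ=+0.925181
r₁ = λ·B[:,0] = (+0.87894,+0.38376,-0.28318); r₂ = λ·B[:,1] = (-0.19591,+0.83187,+0.51924)
r₃ = r₁×r₂ = (+0.43483,-0.40090,+0.80635); SVD([r₁ r₂ r₃]) → R = UVᵀ:
  R  [+0.87894 -0.19591 +0.43483]
  R  [+0.38376 +0.83187 -0.40090]
  R  [-0.28318 +0.51924 +0.80635]
t = (+0.00803, -0.14625, +0.92518) m
tr R = 2.517156; θ = arccos((tr R − 1)/2) = 0.709668 rad = 40.661°
axis k = ((R−Rᵀ)₃₂, (R−Rᵀ)₁₃, (R−Rᵀ)₂₁) / (2 sinθ) = (+0.706085, +0.550980, +0.444820)
rvec = θ·k = (+0.501086, +0.391013, +0.315675)

rvec=(0.5011, 0.3910, 0.3157) tvec=(0.0080, -0.1462, 0.9252)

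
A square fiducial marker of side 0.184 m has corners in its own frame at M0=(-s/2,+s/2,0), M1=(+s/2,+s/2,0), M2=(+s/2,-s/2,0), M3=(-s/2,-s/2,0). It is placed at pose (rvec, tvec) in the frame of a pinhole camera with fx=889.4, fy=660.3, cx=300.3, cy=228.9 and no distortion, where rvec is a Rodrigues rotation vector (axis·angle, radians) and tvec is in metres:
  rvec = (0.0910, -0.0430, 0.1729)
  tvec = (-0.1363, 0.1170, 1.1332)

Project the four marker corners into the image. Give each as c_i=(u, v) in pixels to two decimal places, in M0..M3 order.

Intrinsics K: fx=889.4, fy=660.3, cx=300.3, cy=228.9
Marker side s = 0.184 m; corners in marker frame (Z=0):
  M0 = (-0.0920, +0.0920, 0)
  M1 = (+0.0920, +0.0920, 0)
  M2 = (+0.0920, -0.0920, 0)
  M3 = (-0.0920, -0.0920, 0)
rvec = (0.0910, -0.0430, 0.1729), |rvec| = θ = 0.20006 rad = 11.463°
Rodrigues: sinθ=0.19873, 1−cosθ=0.01995; R = I + sinθ·[k]× + (1−cosθ)·[k]×²:
    [+0.98418 -0.17370 -0.03487]
    [+0.16980 +0.98098 -0.09410]
    [+0.05055 +0.08669 +0.99495]
t = (-0.1363, 0.1170, 1.1332) m
M0: Pc = R·M0+t = (-0.24282, +0.19163, +1.13652); u = 889.4·(-0.24282)/1.13652 + 300.3 = 110.2746, v = 660.3·(+0.19163)/1.13652 + 228.9 = 340.2325
M1: Pc = R·M1+t = (-0.06174, +0.22287, +1.14583); u = 889.4·(-0.06174)/1.14583 + 300.3 = 252.3803, v = 660.3·(+0.22287)/1.14583 + 228.9 = 357.3330
M2: Pc = R·M2+t = (-0.02978, +0.04237, +1.12988); u = 889.4·(-0.02978)/1.12988 + 300.3 = 276.8621, v = 660.3·(+0.04237)/1.12988 + 228.9 = 253.6621
M3: Pc = R·M3+t = (-0.21086, +0.01113, +1.12057); u = 889.4·(-0.21086)/1.12057 + 300.3 = 132.9368, v = 660.3·(+0.01113)/1.12057 + 228.9 = 235.4576

c0=(110.27, 340.23) c1=(252.38, 357.33) c2=(276.86, 253.66) c3=(132.94, 235.46)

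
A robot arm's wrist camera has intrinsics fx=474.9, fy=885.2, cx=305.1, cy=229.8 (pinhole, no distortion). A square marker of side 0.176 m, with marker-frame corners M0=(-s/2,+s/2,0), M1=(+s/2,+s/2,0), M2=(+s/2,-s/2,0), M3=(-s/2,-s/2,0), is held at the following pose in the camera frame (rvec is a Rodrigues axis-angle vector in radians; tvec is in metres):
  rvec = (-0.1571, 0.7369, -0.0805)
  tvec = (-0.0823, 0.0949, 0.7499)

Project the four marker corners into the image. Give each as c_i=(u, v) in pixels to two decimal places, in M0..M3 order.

c0=(217.87, 445.05) c1=(294.03, 452.63) c2=(292.39, 225.95) c3=(219.24, 250.75)

Intrinsics K: fx=474.9, fy=885.2, cx=305.1, cy=229.8
Marker side s = 0.176 m; corners in marker frame (Z=0):
  M0 = (-0.0880, +0.0880, 0)
  M1 = (+0.0880, +0.0880, 0)
  M2 = (+0.0880, -0.0880, 0)
  M3 = (-0.0880, -0.0880, 0)
rvec = (-0.1571, 0.7369, -0.0805), |rvec| = θ = 0.75775 rad = 43.416°
Rodrigues: sinθ=0.68729, 1−cosθ=0.27361; R = I + sinθ·[k]× + (1−cosθ)·[k]×²:
    [+0.73815 +0.01785 +0.67440]
    [-0.12818 +0.98515 +0.11422]
    [-0.66235 -0.17076 +0.72947]
t = (-0.0823, 0.0949, 0.7499) m
M0: Pc = R·M0+t = (-0.14569, +0.19287, +0.79316); u = 474.9·(-0.14569)/0.79316 + 305.1 = 217.8712, v = 885.2·(+0.19287)/0.79316 + 229.8 = 445.0546
M1: Pc = R·M1+t = (-0.01577, +0.17031, +0.67659); u = 474.9·(-0.01577)/0.67659 + 305.1 = 294.0292, v = 885.2·(+0.17031)/0.67659 + 229.8 = 452.6266
M2: Pc = R·M2+t = (-0.01891, -0.00307, +0.70664); u = 474.9·(-0.01891)/0.70664 + 305.1 = 292.3889, v = 885.2·(-0.00307)/0.70664 + 229.8 = 225.9502
M3: Pc = R·M3+t = (-0.14883, +0.01949, +0.82321); u = 474.9·(-0.14883)/0.82321 + 305.1 = 219.2436, v = 885.2·(+0.01949)/0.82321 + 229.8 = 250.7539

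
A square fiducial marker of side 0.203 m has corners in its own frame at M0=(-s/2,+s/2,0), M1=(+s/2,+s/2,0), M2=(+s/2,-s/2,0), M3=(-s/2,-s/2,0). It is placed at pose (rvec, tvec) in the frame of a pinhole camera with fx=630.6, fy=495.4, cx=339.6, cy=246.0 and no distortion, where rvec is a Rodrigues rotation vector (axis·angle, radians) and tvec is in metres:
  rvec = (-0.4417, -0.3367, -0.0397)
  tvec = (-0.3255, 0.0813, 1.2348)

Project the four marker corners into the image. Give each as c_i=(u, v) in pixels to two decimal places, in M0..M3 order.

Intrinsics K: fx=630.6, fy=495.4, cx=339.6, cy=246.0
Marker side s = 0.203 m; corners in marker frame (Z=0):
  M0 = (-0.1015, +0.1015, 0)
  M1 = (+0.1015, +0.1015, 0)
  M2 = (+0.1015, -0.1015, 0)
  M3 = (-0.1015, -0.1015, 0)
rvec = (-0.4417, -0.3367, -0.0397), |rvec| = θ = 0.55681 rad = 31.903°
Rodrigues: sinθ=0.52848, 1−cosθ=0.15106; R = I + sinθ·[k]× + (1−cosθ)·[k]×²:
    [+0.94400 +0.11014 -0.31103]
    [+0.03478 +0.90418 +0.42574]
    [+0.32811 -0.41271 +0.84971]
t = (-0.3255, 0.0813, 1.2348) m
M0: Pc = R·M0+t = (-0.41014, +0.16954, +1.15961); u = 630.6·(-0.41014)/1.15961 + 339.6 = 116.5654, v = 495.4·(+0.16954)/1.15961 + 246.0 = 318.4316
M1: Pc = R·M1+t = (-0.21851, +0.17660, +1.22621); u = 630.6·(-0.21851)/1.22621 + 339.6 = 227.2302, v = 495.4·(+0.17660)/1.22621 + 246.0 = 317.3495
M2: Pc = R·M2+t = (-0.24086, -0.00694, +1.30999); u = 630.6·(-0.24086)/1.30999 + 339.6 = 223.6541, v = 495.4·(-0.00694)/1.30999 + 246.0 = 243.3740
M3: Pc = R·M3+t = (-0.43249, -0.01400, +1.24339); u = 630.6·(-0.43249)/1.24339 + 339.6 = 120.2546, v = 495.4·(-0.01400)/1.24339 + 246.0 = 240.4204

c0=(116.57, 318.43) c1=(227.23, 317.35) c2=(223.65, 243.37) c3=(120.25, 240.42)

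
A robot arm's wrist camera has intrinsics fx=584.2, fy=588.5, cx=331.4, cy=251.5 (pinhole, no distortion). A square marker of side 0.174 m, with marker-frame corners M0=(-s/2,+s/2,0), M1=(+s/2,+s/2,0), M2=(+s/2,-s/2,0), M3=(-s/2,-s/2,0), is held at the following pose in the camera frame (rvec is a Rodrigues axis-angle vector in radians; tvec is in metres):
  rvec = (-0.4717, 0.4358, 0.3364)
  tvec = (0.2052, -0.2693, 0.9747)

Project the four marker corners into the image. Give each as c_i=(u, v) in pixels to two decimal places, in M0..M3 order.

c0=(388.06, 123.29) c1=(489.60, 135.32) c2=(522.07, 53.81) c3=(424.07, 48.93)

Intrinsics K: fx=584.2, fy=588.5, cx=331.4, cy=251.5
Marker side s = 0.174 m; corners in marker frame (Z=0):
  M0 = (-0.0870, +0.0870, 0)
  M1 = (+0.0870, +0.0870, 0)
  M2 = (+0.0870, -0.0870, 0)
  M3 = (-0.0870, -0.0870, 0)
rvec = (-0.4717, 0.4358, 0.3364), |rvec| = θ = 0.72497 rad = 41.538°
Rodrigues: sinθ=0.66312, 1−cosθ=0.25148; R = I + sinθ·[k]× + (1−cosθ)·[k]×²:
    [+0.85498 -0.40606 +0.32269]
    [+0.20934 +0.83939 +0.50160]
    [-0.47454 -0.36131 +0.80266]
t = (0.2052, -0.2693, 0.9747) m
M0: Pc = R·M0+t = (+0.09549, -0.21449, +0.98455); u = 584.2·(+0.09549)/0.98455 + 331.4 = 388.0605, v = 588.5·(-0.21449)/0.98455 + 251.5 = 123.2948
M1: Pc = R·M1+t = (+0.24426, -0.17806, +0.90198); u = 584.2·(+0.24426)/0.90198 + 331.4 = 489.6012, v = 588.5·(-0.17806)/0.90198 + 251.5 = 135.3238
M2: Pc = R·M2+t = (+0.31491, -0.32411, +0.96485); u = 584.2·(+0.31491)/0.96485 + 331.4 = 522.0729, v = 588.5·(-0.32411)/0.96485 + 251.5 = 53.8094
M3: Pc = R·M3+t = (+0.16614, -0.36054, +1.04742); u = 584.2·(+0.16614)/1.04742 + 331.4 = 424.0670, v = 588.5·(-0.36054)/1.04742 + 251.5 = 48.9283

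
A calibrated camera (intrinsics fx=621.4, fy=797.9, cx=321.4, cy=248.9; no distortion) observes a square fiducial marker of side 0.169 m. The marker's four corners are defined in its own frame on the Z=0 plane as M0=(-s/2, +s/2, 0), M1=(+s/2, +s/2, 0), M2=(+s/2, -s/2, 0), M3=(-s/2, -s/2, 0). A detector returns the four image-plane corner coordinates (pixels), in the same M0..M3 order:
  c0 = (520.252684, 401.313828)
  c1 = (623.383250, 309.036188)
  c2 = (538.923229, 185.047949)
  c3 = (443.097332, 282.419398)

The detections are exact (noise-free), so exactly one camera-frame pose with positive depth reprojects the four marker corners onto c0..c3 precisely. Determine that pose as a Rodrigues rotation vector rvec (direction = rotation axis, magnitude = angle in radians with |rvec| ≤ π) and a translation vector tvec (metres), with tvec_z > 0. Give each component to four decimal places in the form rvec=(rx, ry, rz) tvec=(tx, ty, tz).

rvec=(-0.0097, 0.3482, -0.6923) tvec=(0.2898, 0.0502, 0.8656)

Intrinsics K: fx=621.4, fy=797.9, cx=321.4, cy=248.9
Marker side s = 0.169 m; corners in marker frame (Z=0):
  M0 = (-0.0845, +0.0845, 0)
  M1 = (+0.0845, +0.0845, 0)
  M2 = (+0.0845, -0.0845, 0)
  M3 = (-0.0845, -0.0845, 0)
Detected image corners:
  c0 = (520.252684, 401.313828) px
  c1 = (623.383250, 309.036188) px
  c2 = (538.923229, 185.047949) px
  c3 = (443.097332, 282.419398) px
Planar DLT: solve 8×8 A·h = b for H (H[2,2]=1):
  H  [+397.34574 +401.76884 +529.41681]
  H  [-667.11828 +676.17016 +295.16331]
  H  [-0.35946 -0.14250 +1.00000]
B = K⁻¹H; ‖b₁‖=1.155225, ‖b₂‖=1.155225; λ = 2/(‖b₁‖+‖b₂‖) = 0.865632, sign → tz>0 ⇒ λ=+0.865632
r₁ = λ·B[:,0] = (+0.71446,-0.62668,-0.31116); r₂ = λ·B[:,1] = (+0.62348,+0.77205,-0.12335)
r₃ = r₁×r₂ = (+0.31753,-0.10587,+0.94232); SVD([r₁ r₂ r₃]) → R = UVᵀ:
  R  [+0.71446 +0.62348 +0.31753]
  R  [-0.62668 +0.77205 -0.10587]
  R  [-0.31116 -0.12335 +0.94232]
t = (+0.28977, +0.05019, +0.86563) m
tr R = 2.428821; θ = arccos((tr R − 1)/2) = 0.775015 rad = 44.405°
axis k = ((R−Rᵀ)₃₂, (R−Rᵀ)₁₃, (R−Rᵀ)₂₁) / (2 sinθ) = (-0.012491, +0.449244, -0.893322)
rvec = θ·k = (-0.009681, +0.348170, -0.692338)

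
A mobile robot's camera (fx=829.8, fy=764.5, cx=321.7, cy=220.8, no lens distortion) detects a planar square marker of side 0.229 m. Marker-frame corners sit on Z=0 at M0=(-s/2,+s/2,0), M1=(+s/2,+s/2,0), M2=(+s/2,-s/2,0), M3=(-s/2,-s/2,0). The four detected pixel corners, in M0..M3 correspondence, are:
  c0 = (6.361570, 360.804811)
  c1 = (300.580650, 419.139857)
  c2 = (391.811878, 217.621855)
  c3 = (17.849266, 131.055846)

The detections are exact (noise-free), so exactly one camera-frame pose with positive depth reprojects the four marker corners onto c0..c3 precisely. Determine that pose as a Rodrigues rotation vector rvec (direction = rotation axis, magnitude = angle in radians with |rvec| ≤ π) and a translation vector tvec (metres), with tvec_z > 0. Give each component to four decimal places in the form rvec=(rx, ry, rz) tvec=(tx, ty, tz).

Intrinsics K: fx=829.8, fy=764.5, cx=321.7, cy=220.8
Marker side s = 0.229 m; corners in marker frame (Z=0):
  M0 = (-0.1145, +0.1145, 0)
  M1 = (+0.1145, +0.1145, 0)
  M2 = (+0.1145, -0.1145, 0)
  M3 = (-0.1145, -0.1145, 0)
Detected image corners:
  c0 = (6.361570, 360.804811) px
  c1 = (300.580650, 419.139857) px
  c2 = (391.811878, 217.621855) px
  c3 = (17.849266, 131.055846) px
Planar DLT: solve 8×8 A·h = b for H (H[2,2]=1):
  H  [+1475.22081 -35.94530 +180.01947]
  H  [+368.22199 +1243.37294 +296.29623]
  H  [+0.21062 +1.07469 +1.00000]
B = K⁻¹H; ‖b₁‖=1.760218, ‖b₂‖=1.760218; λ = 2/(‖b₁‖+‖b₂‖) = 0.568112, sign → tz>0 ⇒ λ=+0.568112
r₁ = λ·B[:,0] = (+0.96360,+0.23907,+0.11966); r₂ = λ·B[:,1] = (-0.26131,+0.74764,+0.61054)
r₃ = r₁×r₂ = (+0.05650,-0.61959,+0.78289); SVD([r₁ r₂ r₃]) → R = UVᵀ:
  R  [+0.96360 -0.26131 +0.05650]
  R  [+0.23907 +0.74764 -0.61959]
  R  [+0.11966 +0.61054 +0.78289]
t = (-0.09700, +0.05610, +0.56811) m
tr R = 2.494129; θ = arccos((tr R − 1)/2) = 0.727161 rad = 41.663°
axis k = ((R−Rᵀ)₃₂, (R−Rᵀ)₁₃, (R−Rᵀ)₂₁) / (2 sinθ) = (+0.925253, -0.047503, +0.376365)
rvec = θ·k = (+0.672808, -0.034543, +0.273678)

rvec=(0.6728, -0.0345, 0.2737) tvec=(-0.0970, 0.0561, 0.5681)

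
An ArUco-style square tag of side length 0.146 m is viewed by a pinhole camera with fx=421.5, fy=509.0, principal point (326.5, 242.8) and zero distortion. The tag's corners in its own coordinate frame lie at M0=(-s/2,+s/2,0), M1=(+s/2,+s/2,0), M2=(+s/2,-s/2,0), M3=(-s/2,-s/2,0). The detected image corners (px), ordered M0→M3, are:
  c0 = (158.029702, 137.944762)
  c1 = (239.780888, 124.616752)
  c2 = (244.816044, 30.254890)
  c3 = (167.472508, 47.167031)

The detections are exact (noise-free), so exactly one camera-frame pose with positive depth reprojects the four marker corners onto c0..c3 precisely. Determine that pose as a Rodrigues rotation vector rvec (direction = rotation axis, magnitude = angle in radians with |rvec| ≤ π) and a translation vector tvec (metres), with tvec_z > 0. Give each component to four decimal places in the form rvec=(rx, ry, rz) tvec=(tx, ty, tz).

rvec=(-0.2886, 0.2430, -0.0369) tvec=(-0.2068, -0.2182, 0.6983)

Intrinsics K: fx=421.5, fy=509.0, cx=326.5, cy=242.8
Marker side s = 0.146 m; corners in marker frame (Z=0):
  M0 = (-0.0730, +0.0730, 0)
  M1 = (+0.0730, +0.0730, 0)
  M2 = (+0.0730, -0.0730, 0)
  M3 = (-0.0730, -0.0730, 0)
Detected image corners:
  c0 = (158.029702, 137.944762) px
  c1 = (239.780888, 124.616752) px
  c2 = (244.816044, 30.254890) px
  c3 = (167.472508, 47.167031) px
Planar DLT: solve 8×8 A·h = b for H (H[2,2]=1):
  H  [+477.13128 -132.93014 +201.66875]
  H  [-132.15797 +598.91608 +83.79473]
  H  [-0.33212 -0.40974 +1.00000]
B = K⁻¹H; ‖b₁‖=1.431976, ‖b₂‖=1.431976; λ = 2/(‖b₁‖+‖b₂‖) = 0.698336, sign → tz>0 ⇒ λ=+0.698336
r₁ = λ·B[:,0] = (+0.97016,-0.07068,-0.23193); r₂ = λ·B[:,1] = (+0.00141,+0.95819,-0.28613)
r₃ = r₁×r₂ = (+0.24246,+0.27727,+0.92970); SVD([r₁ r₂ r₃]) → R = UVᵀ:
  R  [+0.97016 +0.00141 +0.24246]
  R  [-0.07068 +0.95819 +0.27727]
  R  [-0.23193 -0.28613 +0.92970]
t = (-0.20682, -0.21815, +0.69834) m
tr R = 2.858046; θ = arccos((tr R − 1)/2) = 0.379033 rad = 21.717°
axis k = ((R−Rᵀ)₃₂, (R−Rᵀ)₁₃, (R−Rᵀ)₂₁) / (2 sinθ) = (-0.761312, +0.641026, -0.097414)
rvec = θ·k = (-0.288562, +0.242970, -0.036923)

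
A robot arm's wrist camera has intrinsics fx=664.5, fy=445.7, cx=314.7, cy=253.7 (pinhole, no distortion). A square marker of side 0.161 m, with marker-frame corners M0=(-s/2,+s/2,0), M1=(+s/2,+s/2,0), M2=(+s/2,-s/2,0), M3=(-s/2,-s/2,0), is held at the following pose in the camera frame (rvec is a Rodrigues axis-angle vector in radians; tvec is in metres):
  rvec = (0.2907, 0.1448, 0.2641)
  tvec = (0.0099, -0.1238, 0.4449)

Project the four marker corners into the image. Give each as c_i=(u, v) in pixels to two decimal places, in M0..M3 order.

c0=(195.03, 186.73) c1=(412.50, 227.49) c2=(485.14, 63.63) c3=(240.30, 24.59)

Intrinsics K: fx=664.5, fy=445.7, cx=314.7, cy=253.7
Marker side s = 0.161 m; corners in marker frame (Z=0):
  M0 = (-0.0805, +0.0805, 0)
  M1 = (+0.0805, +0.0805, 0)
  M2 = (+0.0805, -0.0805, 0)
  M3 = (-0.0805, -0.0805, 0)
rvec = (0.2907, 0.1448, 0.2641), |rvec| = θ = 0.41860 rad = 23.984°
Rodrigues: sinθ=0.40648, 1−cosθ=0.08634; R = I + sinθ·[k]× + (1−cosθ)·[k]×²:
    [+0.95530 -0.23571 +0.17844]
    [+0.27720 +0.92399 -0.26344]
    [-0.10278 +0.30113 +0.94803]
t = (0.0099, -0.1238, 0.4449) m
M0: Pc = R·M0+t = (-0.08598, -0.07173, +0.47741); u = 664.5·(-0.08598)/0.47741 + 314.7 = 195.0315, v = 445.7·(-0.07173)/0.47741 + 253.7 = 186.7323
M1: Pc = R·M1+t = (+0.06783, -0.02710, +0.46087); u = 664.5·(+0.06783)/0.46087 + 314.7 = 412.4958, v = 445.7·(-0.02710)/0.46087 + 253.7 = 227.4876
M2: Pc = R·M2+t = (+0.10578, -0.17587, +0.41239); u = 664.5·(+0.10578)/0.41239 + 314.7 = 485.1438, v = 445.7·(-0.17587)/0.41239 + 253.7 = 63.6255
M3: Pc = R·M3+t = (-0.04803, -0.22050, +0.42893); u = 664.5·(-0.04803)/0.42893 + 314.7 = 240.2973, v = 445.7·(-0.22050)/0.42893 + 253.7 = 24.5851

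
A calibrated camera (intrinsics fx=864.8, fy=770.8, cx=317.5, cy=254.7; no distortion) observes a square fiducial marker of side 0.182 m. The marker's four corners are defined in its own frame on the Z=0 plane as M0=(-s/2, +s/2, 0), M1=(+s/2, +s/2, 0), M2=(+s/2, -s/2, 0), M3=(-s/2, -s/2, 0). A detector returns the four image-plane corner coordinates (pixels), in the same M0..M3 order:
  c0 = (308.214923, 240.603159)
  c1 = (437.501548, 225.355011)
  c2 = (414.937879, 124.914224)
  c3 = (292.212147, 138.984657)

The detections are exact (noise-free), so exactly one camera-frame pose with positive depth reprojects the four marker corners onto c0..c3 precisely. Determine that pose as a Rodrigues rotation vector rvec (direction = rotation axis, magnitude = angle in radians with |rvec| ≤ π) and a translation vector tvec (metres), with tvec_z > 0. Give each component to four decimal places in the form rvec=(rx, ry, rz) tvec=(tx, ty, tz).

Intrinsics K: fx=864.8, fy=770.8, cx=317.5, cy=254.7
Marker side s = 0.182 m; corners in marker frame (Z=0):
  M0 = (-0.0910, +0.0910, 0)
  M1 = (+0.0910, +0.0910, 0)
  M2 = (+0.0910, -0.0910, 0)
  M3 = (-0.0910, -0.0910, 0)
Detected image corners:
  c0 = (308.214923, 240.603159) px
  c1 = (437.501548, 225.355011) px
  c2 = (414.937879, 124.914224) px
  c3 = (292.212147, 138.984657) px
Planar DLT: solve 8×8 A·h = b for H (H[2,2]=1):
  H  [+699.87559 +0.85039 +363.08907]
  H  [-76.43709 +502.28491 +181.11894]
  H  [+0.02205 -0.28946 +1.00000]
B = K⁻¹H; ‖b₁‖=0.808538, ‖b₂‖=0.808538; λ = 2/(‖b₁‖+‖b₂‖) = 1.236800, sign → tz>0 ⇒ λ=+1.236800
r₁ = λ·B[:,0] = (+0.99092,-0.13166,+0.02727); r₂ = λ·B[:,1] = (+0.13265,+0.92425,-0.35801)
r₃ = r₁×r₂ = (+0.02193,+0.35837,+0.93332); SVD([r₁ r₂ r₃]) → R = UVᵀ:
  R  [+0.99092 +0.13265 +0.02193]
  R  [-0.13166 +0.92425 +0.35837]
  R  [+0.02727 -0.35801 +0.93332]
t = (+0.06520, -0.11807, +1.23680) m
tr R = 2.848488; θ = arccos((tr R − 1)/2) = 0.391745 rad = 22.445°
axis k = ((R−Rᵀ)₃₂, (R−Rᵀ)₁₃, (R−Rᵀ)₂₁) / (2 sinθ) = (-0.938157, -0.006994, -0.346139)
rvec = θ·k = (-0.367519, -0.002740, -0.135598)

rvec=(-0.3675, -0.0027, -0.1356) tvec=(0.0652, -0.1181, 1.2368)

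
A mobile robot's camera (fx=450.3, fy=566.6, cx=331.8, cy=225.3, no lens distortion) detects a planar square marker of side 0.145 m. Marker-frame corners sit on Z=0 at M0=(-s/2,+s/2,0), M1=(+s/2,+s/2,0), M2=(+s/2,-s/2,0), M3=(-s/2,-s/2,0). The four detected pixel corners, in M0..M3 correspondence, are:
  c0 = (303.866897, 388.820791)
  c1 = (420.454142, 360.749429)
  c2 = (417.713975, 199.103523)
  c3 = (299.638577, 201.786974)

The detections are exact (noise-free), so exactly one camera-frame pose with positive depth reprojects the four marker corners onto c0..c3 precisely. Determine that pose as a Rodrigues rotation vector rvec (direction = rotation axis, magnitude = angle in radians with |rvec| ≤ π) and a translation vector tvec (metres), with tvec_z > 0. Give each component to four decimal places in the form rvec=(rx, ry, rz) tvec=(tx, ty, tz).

Intrinsics K: fx=450.3, fy=566.6, cx=331.8, cy=225.3
Marker side s = 0.145 m; corners in marker frame (Z=0):
  M0 = (-0.0725, +0.0725, 0)
  M1 = (+0.0725, +0.0725, 0)
  M2 = (+0.0725, -0.0725, 0)
  M3 = (-0.0725, -0.0725, 0)
Detected image corners:
  c0 = (303.866897, 388.820791) px
  c1 = (420.454142, 360.749429) px
  c2 = (417.713975, 199.103523) px
  c3 = (299.638577, 201.786974) px
Planar DLT: solve 8×8 A·h = b for H (H[2,2]=1):
  H  [+1172.95519 +44.37684 +364.71877]
  H  [+183.89375 +1212.47454 +287.41590]
  H  [+1.00937 +0.05750 +1.00000]
B = K⁻¹H; ‖b₁‖=2.118575, ‖b₂‖=2.118575; λ = 2/(‖b₁‖+‖b₂‖) = 0.472015, sign → tz>0 ⇒ λ=+0.472015
r₁ = λ·B[:,0] = (+0.87846,-0.03625,+0.47644); r₂ = λ·B[:,1] = (+0.02652,+0.99928,+0.02714)
r₃ = r₁×r₂ = (-0.47708,-0.01121,+0.87879); SVD([r₁ r₂ r₃]) → R = UVᵀ:
  R  [+0.87846 +0.02652 -0.47708]
  R  [-0.03625 +0.99928 -0.01121]
  R  [+0.47644 +0.02714 +0.87879]
t = (+0.03451, +0.05175, +0.47202) m
tr R = 2.756530; θ = arccos((tr R − 1)/2) = 0.498575 rad = 28.566°
axis k = ((R−Rᵀ)₃₂, (R−Rᵀ)₁₃, (R−Rᵀ)₂₁) / (2 sinθ) = (+0.040096, -0.997038, -0.065637)
rvec = θ·k = (+0.019991, -0.497098, -0.032725)

rvec=(0.0200, -0.4971, -0.0327) tvec=(0.0345, 0.0517, 0.4720)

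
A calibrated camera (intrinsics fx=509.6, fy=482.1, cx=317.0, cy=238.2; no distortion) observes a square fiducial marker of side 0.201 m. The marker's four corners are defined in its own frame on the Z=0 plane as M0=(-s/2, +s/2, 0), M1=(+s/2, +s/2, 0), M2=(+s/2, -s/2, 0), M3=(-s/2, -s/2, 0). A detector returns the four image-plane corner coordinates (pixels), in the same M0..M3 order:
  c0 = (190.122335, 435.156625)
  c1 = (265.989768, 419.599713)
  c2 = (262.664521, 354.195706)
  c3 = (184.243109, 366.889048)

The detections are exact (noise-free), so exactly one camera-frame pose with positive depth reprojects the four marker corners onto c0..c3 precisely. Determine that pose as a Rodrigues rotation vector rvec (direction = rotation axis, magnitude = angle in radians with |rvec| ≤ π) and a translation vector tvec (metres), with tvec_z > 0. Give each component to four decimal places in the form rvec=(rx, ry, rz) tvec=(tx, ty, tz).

Intrinsics K: fx=509.6, fy=482.1, cx=317.0, cy=238.2
Marker side s = 0.201 m; corners in marker frame (Z=0):
  M0 = (-0.1005, +0.1005, 0)
  M1 = (+0.1005, +0.1005, 0)
  M2 = (+0.1005, -0.1005, 0)
  M3 = (-0.1005, -0.1005, 0)
Detected image corners:
  c0 = (190.122335, 435.156625) px
  c1 = (265.989768, 419.599713) px
  c2 = (262.664521, 354.195706) px
  c3 = (184.243109, 366.889048) px
Planar DLT: solve 8×8 A·h = b for H (H[2,2]=1):
  H  [+438.99029 +56.62612 +226.73893]
  H  [+26.09155 +391.47444 +394.29057]
  H  [+0.24488 +0.15010 +1.00000]
B = K⁻¹H; ‖b₁‖=0.753178, ‖b₂‖=0.753178; λ = 2/(‖b₁‖+‖b₂‖) = 1.327707, sign → tz>0 ⇒ λ=+1.327707
r₁ = λ·B[:,0] = (+0.94149,-0.08879,+0.32513); r₂ = λ·B[:,1] = (+0.02356,+0.97966,+0.19929)
r₃ = r₁×r₂ = (-0.33621,-0.17997,+0.92443); SVD([r₁ r₂ r₃]) → R = UVᵀ:
  R  [+0.94149 +0.02356 -0.33621]
  R  [-0.08879 +0.97966 -0.17997]
  R  [+0.32513 +0.19929 +0.92443]
t = (-0.23517, +0.42987, +1.32771) m
tr R = 2.845582; θ = arccos((tr R − 1)/2) = 0.395534 rad = 22.662°
axis k = ((R−Rᵀ)₃₂, (R−Rᵀ)₁₃, (R−Rᵀ)₂₁) / (2 sinθ) = (+0.492155, -0.858212, -0.145796)
rvec = θ·k = (+0.194664, -0.339452, -0.057667)

rvec=(0.1947, -0.3395, -0.0577) tvec=(-0.2352, 0.4299, 1.3277)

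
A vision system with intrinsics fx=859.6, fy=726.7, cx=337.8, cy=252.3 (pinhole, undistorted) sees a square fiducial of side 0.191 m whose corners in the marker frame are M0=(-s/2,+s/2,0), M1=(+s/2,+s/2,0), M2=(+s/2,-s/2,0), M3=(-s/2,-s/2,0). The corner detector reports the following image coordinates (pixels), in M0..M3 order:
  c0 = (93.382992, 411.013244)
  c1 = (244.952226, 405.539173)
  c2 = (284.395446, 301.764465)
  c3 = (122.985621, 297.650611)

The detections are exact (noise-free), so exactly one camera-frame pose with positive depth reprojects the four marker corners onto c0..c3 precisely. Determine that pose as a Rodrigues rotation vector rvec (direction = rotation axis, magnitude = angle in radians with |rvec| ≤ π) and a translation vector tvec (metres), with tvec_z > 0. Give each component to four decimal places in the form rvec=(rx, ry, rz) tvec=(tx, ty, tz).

rvec=(0.5239, -0.4619, 0.1916) tvec=(-0.1749, 0.1447, 1.0119)

Intrinsics K: fx=859.6, fy=726.7, cx=337.8, cy=252.3
Marker side s = 0.191 m; corners in marker frame (Z=0):
  M0 = (-0.0955, +0.0955, 0)
  M1 = (+0.0955, +0.0955, 0)
  M2 = (+0.0955, -0.0955, 0)
  M3 = (-0.0955, -0.0955, 0)
Detected image corners:
  c0 = (93.382992, 411.013244) px
  c1 = (244.952226, 405.539173) px
  c2 = (284.395446, 301.764465) px
  c3 = (122.985621, 297.650611) px
Planar DLT: solve 8×8 A·h = b for H (H[2,2]=1):
  H  [+904.95749 -101.38655 +189.19240]
  H  [+160.03585 +720.17233 +356.21545]
  H  [+0.46507 +0.43183 +1.00000]
B = K⁻¹H; ‖b₁‖=0.988257, ‖b₂‖=0.988257; λ = 2/(‖b₁‖+‖b₂‖) = 1.011882, sign → tz>0 ⇒ λ=+1.011882
r₁ = λ·B[:,0] = (+0.88034,+0.05945,+0.47060); r₂ = λ·B[:,1] = (-0.29106,+0.85109,+0.43696)
r₃ = r₁×r₂ = (-0.37454,-0.52165,+0.76655); SVD([r₁ r₂ r₃]) → R = UVᵀ:
  R  [+0.88034 -0.29106 -0.37454]
  R  [+0.05945 +0.85109 -0.52165]
  R  [+0.47060 +0.43696 +0.76655]
t = (-0.17493, +0.14470, +1.01188) m
tr R = 2.497980; θ = arccos((tr R − 1)/2) = 0.724260 rad = 41.497°
axis k = ((R−Rᵀ)₃₂, (R−Rᵀ)₁₃, (R−Rᵀ)₂₁) / (2 sinθ) = (+0.723392, -0.637762, +0.264508)
rvec = θ·k = (+0.523924, -0.461905, +0.191573)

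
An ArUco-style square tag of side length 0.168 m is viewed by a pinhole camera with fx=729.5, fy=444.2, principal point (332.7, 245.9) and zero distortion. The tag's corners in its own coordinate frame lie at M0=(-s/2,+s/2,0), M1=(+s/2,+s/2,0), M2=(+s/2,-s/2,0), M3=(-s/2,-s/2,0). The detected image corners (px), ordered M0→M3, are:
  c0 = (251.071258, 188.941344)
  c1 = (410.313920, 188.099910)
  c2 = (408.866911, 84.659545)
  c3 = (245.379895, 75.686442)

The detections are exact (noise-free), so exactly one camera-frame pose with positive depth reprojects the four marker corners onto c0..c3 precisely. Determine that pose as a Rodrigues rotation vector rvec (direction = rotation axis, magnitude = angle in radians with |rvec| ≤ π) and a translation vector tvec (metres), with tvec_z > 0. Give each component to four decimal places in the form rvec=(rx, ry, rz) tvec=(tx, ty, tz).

rvec=(0.0970, -0.3881, -0.0390) tvec=(-0.0001, -0.1756, 0.7041)

Intrinsics K: fx=729.5, fy=444.2, cx=332.7, cy=245.9
Marker side s = 0.168 m; corners in marker frame (Z=0):
  M0 = (-0.0840, +0.0840, 0)
  M1 = (+0.0840, +0.0840, 0)
  M2 = (+0.0840, -0.0840, 0)
  M3 = (-0.0840, -0.0840, 0)
Detected image corners:
  c0 = (251.071258, 188.941344) px
  c1 = (410.313920, 188.099910) px
  c2 = (408.866911, 84.659545) px
  c3 = (245.379895, 75.686442) px
Planar DLT: solve 8×8 A·h = b for H (H[2,2]=1):
  H  [+1135.90831 +68.29102 +332.54714]
  H  [+95.55475 +663.06459 +135.09670]
  H  [+0.53376 +0.14476 +1.00000]
B = K⁻¹H; ‖b₁‖=1.420247, ‖b₂‖=1.420247; λ = 2/(‖b₁‖+‖b₂‖) = 0.704103, sign → tz>0 ⇒ λ=+0.704103
r₁ = λ·B[:,0] = (+0.92496,-0.05658,+0.37582); r₂ = λ·B[:,1] = (+0.01943,+0.99460,+0.10192)
r₃ = r₁×r₂ = (-0.37956,-0.08698,+0.92107); SVD([r₁ r₂ r₃]) → R = UVᵀ:
  R  [+0.92496 +0.01943 -0.37956]
  R  [-0.05658 +0.99460 -0.08698]
  R  [+0.37582 +0.10192 +0.92107]
t = (-0.00015, -0.17563, +0.70410) m
tr R = 2.840637; θ = arccos((tr R − 1)/2) = 0.401903 rad = 23.027°
axis k = ((R−Rᵀ)₃₂, (R−Rᵀ)₁₃, (R−Rᵀ)₂₁) / (2 sinθ) = (+0.241455, -0.965536, -0.097158)
rvec = θ·k = (+0.097041, -0.388052, -0.039048)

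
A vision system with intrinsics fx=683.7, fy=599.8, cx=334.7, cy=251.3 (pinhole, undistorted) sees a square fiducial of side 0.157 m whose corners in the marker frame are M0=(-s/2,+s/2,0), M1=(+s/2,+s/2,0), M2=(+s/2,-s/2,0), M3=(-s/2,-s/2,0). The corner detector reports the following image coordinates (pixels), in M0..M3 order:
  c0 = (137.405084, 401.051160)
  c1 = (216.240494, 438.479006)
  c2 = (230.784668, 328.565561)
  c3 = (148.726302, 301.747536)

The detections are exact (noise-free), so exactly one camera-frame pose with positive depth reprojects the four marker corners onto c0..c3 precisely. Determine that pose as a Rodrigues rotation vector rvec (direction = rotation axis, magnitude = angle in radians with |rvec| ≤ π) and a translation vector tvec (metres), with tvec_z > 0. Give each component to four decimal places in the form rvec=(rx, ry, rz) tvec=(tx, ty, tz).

Intrinsics K: fx=683.7, fy=599.8, cx=334.7, cy=251.3
Marker side s = 0.157 m; corners in marker frame (Z=0):
  M0 = (-0.0785, +0.0785, 0)
  M1 = (+0.0785, +0.0785, 0)
  M2 = (+0.0785, -0.0785, 0)
  M3 = (-0.0785, -0.0785, 0)
Detected image corners:
  c0 = (137.405084, 401.051160) px
  c1 = (216.240494, 438.479006) px
  c2 = (230.784668, 328.565561) px
  c3 = (148.726302, 301.747536) px
Planar DLT: solve 8×8 A·h = b for H (H[2,2]=1):
  H  [+385.76065 -55.38610 +181.03630]
  H  [-48.66945 +717.45581 +367.18257]
  H  [-0.69030 +0.14421 +1.00000]
B = K⁻¹H; ‖b₁‖=1.154852, ‖b₂‖=1.154852; λ = 2/(‖b₁‖+‖b₂‖) = 0.865912, sign → tz>0 ⇒ λ=+0.865912
r₁ = λ·B[:,0] = (+0.78119,+0.18017,-0.59774); r₂ = λ·B[:,1] = (-0.13128,+0.98345,+0.12487)
r₃ = r₁×r₂ = (+0.61034,-0.01908,+0.79191); SVD([r₁ r₂ r₃]) → R = UVᵀ:
  R  [+0.78119 -0.13128 +0.61034]
  R  [+0.18017 +0.98345 -0.01908]
  R  [-0.59774 +0.12487 +0.79191]
t = (-0.19462, +0.16730, +0.86591) m
tr R = 2.556545; θ = arccos((tr R − 1)/2) = 0.678887 rad = 38.897°
axis k = ((R−Rᵀ)₃₂, (R−Rᵀ)₁₃, (R−Rᵀ)₂₁) / (2 sinθ) = (+0.114622, +0.961956, +0.247998)
rvec = θ·k = (+0.077816, +0.653059, +0.168362)

rvec=(0.0778, 0.6531, 0.1684) tvec=(-0.1946, 0.1673, 0.8659)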